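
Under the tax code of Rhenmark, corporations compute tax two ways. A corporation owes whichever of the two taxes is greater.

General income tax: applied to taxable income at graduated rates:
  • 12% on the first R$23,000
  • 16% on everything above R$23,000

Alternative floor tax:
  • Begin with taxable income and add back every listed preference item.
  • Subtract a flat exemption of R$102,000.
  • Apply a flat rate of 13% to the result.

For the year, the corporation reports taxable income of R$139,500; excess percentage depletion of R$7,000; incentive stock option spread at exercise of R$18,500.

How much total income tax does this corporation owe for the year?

R$21,400

Alternative floor tax:
  Adjusted income: R$139,500 + R$7,000 + R$18,500 = R$165,000
  Less exemption R$102,000 → base R$63,000
  R$63,000 × 13% = R$8,190

General income tax:
  R$23,000 × 12% = R$2,760
  R$116,500 × 16% = R$18,640
  → R$21,400

R$21,400 > R$8,190, so the general income tax governs.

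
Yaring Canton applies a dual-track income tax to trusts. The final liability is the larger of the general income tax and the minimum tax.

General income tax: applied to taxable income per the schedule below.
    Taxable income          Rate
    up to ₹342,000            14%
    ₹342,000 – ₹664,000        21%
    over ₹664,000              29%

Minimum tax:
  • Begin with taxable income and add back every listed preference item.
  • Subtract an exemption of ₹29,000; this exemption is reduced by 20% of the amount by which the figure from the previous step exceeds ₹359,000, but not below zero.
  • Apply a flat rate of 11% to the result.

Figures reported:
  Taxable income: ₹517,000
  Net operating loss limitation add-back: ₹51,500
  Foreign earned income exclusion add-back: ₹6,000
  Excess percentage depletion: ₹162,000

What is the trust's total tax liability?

₹84,630

Minimum tax:
  Adjusted income: ₹517,000 + ₹51,500 + ₹6,000 + ₹162,000 = ₹736,500
  Exemption: 20% × (₹736,500 − ₹359,000) = ₹75,500 ≥ ₹29,000, so the exemption is fully phased out
  Base: ₹736,500 − ₹0 = ₹736,500
  ₹736,500 × 11% = ₹81,015

General income tax:
  ₹342,000 × 14% = ₹47,880
  ₹175,000 × 21% = ₹36,750
  → ₹84,630

₹84,630 > ₹81,015, so the general income tax governs.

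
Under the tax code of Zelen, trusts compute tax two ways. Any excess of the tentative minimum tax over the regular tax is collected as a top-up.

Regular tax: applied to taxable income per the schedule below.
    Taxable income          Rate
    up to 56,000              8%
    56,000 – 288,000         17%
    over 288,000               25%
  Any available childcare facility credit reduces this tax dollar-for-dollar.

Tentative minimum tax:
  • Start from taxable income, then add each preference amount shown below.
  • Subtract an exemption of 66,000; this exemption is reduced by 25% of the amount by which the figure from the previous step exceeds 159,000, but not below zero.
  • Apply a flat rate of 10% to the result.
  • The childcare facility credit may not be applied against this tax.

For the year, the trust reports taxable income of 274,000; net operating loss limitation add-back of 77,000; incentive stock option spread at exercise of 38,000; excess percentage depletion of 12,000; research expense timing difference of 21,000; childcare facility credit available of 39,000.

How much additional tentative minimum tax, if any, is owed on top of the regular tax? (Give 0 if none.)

Tentative minimum tax:
  Adjusted income: 274,000 + 77,000 + 38,000 + 12,000 + 21,000 = 422,000
  Exemption: 66,000 − 25% × (422,000 − 159,000) = 66,000 − 65,750 = 250
  Base: 422,000 − 250 = 421,750
  421,750 × 10% = 42,175

Regular tax:
  56,000 × 8% = 4,480
  218,000 × 17% = 37,060
  → 41,540
  Less childcare facility credit 39,000 → 2,540

Excess of tentative minimum tax over regular tax: 42,175 − 2,540 = 39,635.

39,635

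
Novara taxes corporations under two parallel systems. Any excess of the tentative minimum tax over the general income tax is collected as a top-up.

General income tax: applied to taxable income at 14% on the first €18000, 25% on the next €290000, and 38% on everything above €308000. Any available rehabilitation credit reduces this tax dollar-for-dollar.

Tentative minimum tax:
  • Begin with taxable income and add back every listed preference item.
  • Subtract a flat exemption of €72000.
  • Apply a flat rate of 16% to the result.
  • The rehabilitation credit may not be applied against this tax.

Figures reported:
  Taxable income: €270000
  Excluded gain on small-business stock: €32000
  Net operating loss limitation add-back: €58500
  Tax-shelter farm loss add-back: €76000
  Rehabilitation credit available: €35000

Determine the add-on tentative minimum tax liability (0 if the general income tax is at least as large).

€27800

General income tax:
  €18000 × 14% = €2520
  €252000 × 25% = €63000
  → €65520
  Less rehabilitation credit €35000 → €30520

Tentative minimum tax:
  Adjusted income: €270000 + €32000 + €58500 + €76000 = €436500
  Less exemption €72000 → base €364500
  €364500 × 16% = €58320

Excess of tentative minimum tax over general income tax: €58320 − €30520 = €27800.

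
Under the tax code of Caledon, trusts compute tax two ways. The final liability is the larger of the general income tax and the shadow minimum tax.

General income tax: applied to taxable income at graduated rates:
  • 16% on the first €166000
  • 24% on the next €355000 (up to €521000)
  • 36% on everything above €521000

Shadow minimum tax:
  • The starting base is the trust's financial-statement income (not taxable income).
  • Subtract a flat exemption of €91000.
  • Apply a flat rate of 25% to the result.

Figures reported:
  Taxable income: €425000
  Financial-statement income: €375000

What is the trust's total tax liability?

€88720

Shadow minimum tax:
  Base (financial-statement income): €375000
  Less exemption €91000 → base €284000
  €284000 × 25% = €71000

General income tax:
  €166000 × 16% = €26560
  €259000 × 24% = €62160
  → €88720

€88720 > €71000, so the general income tax governs.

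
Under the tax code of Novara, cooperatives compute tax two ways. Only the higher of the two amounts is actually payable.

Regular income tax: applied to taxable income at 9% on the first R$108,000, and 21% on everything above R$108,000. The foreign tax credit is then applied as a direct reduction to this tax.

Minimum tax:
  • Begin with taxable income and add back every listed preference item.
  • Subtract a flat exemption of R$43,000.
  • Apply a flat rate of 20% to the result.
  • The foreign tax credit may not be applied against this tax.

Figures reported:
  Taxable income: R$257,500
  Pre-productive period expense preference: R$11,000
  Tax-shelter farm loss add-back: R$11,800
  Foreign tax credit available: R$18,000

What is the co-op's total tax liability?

Regular income tax:
  R$108,000 × 9% = R$9,720
  R$149,500 × 21% = R$31,395
  → R$41,115
  Less foreign tax credit R$18,000 → R$23,115

Minimum tax:
  Adjusted income: R$257,500 + R$11,000 + R$11,800 = R$280,300
  Less exemption R$43,000 → base R$237,300
  R$237,300 × 20% = R$47,460

R$47,460 > R$23,115, so the minimum tax is the binding amount.

R$47,460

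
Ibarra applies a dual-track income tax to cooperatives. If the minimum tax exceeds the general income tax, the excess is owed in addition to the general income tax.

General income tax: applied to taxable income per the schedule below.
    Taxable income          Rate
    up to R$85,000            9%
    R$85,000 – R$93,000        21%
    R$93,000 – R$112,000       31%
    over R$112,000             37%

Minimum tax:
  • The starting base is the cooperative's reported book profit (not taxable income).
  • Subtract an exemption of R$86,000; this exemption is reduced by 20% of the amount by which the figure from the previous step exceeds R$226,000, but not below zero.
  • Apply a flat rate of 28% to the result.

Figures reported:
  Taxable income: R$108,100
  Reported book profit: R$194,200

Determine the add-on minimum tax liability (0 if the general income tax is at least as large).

General income tax:
  R$85,000 × 9% = R$7,650
  R$8,000 × 21% = R$1,680
  R$15,100 × 31% = R$4,681
  → R$14,011

Minimum tax:
  Base (reported book profit): R$194,200
  Exemption: R$194,200 ≤ R$226,000, so full R$86,000 applies
  Base: R$194,200 − R$86,000 = R$108,200
  R$108,200 × 28% = R$30,296

Excess of minimum tax over general income tax: R$30,296 − R$14,011 = R$16,285.

R$16,285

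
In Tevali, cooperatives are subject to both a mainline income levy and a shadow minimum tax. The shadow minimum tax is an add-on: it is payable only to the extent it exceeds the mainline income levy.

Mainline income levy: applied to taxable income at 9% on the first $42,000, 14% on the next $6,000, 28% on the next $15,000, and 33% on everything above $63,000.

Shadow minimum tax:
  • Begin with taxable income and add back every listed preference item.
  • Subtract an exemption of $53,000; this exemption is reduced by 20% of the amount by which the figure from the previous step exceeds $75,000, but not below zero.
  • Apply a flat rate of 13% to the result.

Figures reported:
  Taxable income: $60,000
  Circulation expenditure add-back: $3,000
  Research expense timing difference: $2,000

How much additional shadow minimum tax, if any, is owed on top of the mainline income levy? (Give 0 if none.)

$0

Shadow minimum tax:
  Adjusted income: $60,000 + $3,000 + $2,000 = $65,000
  Exemption: $65,000 ≤ $75,000, so full $53,000 applies
  Base: $65,000 − $53,000 = $12,000
  $12,000 × 13% = $1,560

Mainline income levy:
  $42,000 × 9% = $3,780
  $6,000 × 14% = $840
  $12,000 × 28% = $3,360
  → $7,980

$1,560 ≤ $7,980, so no add-on is due.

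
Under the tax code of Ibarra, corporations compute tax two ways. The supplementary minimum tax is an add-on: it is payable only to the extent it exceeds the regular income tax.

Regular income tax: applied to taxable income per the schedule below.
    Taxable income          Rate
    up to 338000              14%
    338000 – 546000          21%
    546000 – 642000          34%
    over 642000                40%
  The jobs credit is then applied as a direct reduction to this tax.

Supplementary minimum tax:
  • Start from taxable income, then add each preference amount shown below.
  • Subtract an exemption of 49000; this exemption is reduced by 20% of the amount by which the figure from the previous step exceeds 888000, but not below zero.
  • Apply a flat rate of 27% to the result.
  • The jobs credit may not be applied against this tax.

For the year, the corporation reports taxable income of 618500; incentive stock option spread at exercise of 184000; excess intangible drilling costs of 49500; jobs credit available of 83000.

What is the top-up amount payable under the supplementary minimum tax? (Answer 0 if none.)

184160

Regular income tax:
  338000 × 14% = 47320
  208000 × 21% = 43680
  72500 × 34% = 24650
  → 115650
  Less jobs credit 83000 → 32650

Supplementary minimum tax:
  Adjusted income: 618500 + 184000 + 49500 = 852000
  Exemption: 852000 ≤ 888000, so full 49000 applies
  Base: 852000 − 49000 = 803000
  803000 × 27% = 216810

Excess of supplementary minimum tax over regular income tax: 216810 − 32650 = 184160.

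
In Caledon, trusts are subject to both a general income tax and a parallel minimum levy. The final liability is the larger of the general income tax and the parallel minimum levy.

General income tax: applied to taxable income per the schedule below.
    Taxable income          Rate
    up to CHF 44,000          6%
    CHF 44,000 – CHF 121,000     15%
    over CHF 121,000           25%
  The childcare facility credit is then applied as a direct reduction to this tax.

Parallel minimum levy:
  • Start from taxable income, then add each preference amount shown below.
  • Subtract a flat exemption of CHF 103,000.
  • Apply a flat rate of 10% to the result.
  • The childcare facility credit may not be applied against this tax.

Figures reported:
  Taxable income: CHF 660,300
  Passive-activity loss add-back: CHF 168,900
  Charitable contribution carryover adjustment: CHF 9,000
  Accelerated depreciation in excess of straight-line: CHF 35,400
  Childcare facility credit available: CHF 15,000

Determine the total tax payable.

CHF 134,015

General income tax:
  CHF 44,000 × 6% = CHF 2,640
  CHF 77,000 × 15% = CHF 11,550
  CHF 539,300 × 25% = CHF 134,825
  → CHF 149,015
  Less childcare facility credit CHF 15,000 → CHF 134,015

Parallel minimum levy:
  Adjusted income: CHF 660,300 + CHF 168,900 + CHF 9,000 + CHF 35,400 = CHF 873,600
  Less exemption CHF 103,000 → base CHF 770,600
  CHF 770,600 × 10% = CHF 77,060

CHF 134,015 > CHF 77,060, so the general income tax governs.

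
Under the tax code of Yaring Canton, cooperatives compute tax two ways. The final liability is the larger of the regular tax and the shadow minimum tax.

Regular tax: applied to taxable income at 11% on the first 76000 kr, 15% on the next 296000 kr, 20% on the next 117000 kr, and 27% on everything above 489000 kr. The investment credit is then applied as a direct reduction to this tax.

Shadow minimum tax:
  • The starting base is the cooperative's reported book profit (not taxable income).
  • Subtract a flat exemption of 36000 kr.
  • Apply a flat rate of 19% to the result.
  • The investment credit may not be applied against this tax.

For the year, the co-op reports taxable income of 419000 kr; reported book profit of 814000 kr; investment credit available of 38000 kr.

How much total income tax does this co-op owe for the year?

Shadow minimum tax:
  Base (reported book profit): 814000 kr
  Less exemption 36000 kr → base 778000 kr
  778000 kr × 19% = 147820 kr

Regular tax:
  76000 kr × 11% = 8360 kr
  296000 kr × 15% = 44400 kr
  47000 kr × 20% = 9400 kr
  → 62160 kr
  Less investment credit 38000 kr → 24160 kr

147820 kr > 24160 kr, so the shadow minimum tax is the binding amount.

147820 kr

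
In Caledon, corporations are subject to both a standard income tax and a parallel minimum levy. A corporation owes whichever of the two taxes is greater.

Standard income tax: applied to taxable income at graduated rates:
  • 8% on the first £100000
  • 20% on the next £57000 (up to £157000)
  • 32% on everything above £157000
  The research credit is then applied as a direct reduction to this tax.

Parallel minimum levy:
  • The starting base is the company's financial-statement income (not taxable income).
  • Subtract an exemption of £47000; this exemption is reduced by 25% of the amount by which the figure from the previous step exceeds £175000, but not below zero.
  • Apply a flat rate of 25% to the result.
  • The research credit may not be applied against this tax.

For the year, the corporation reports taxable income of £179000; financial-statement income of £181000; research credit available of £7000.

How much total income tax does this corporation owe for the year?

£33875

Parallel minimum levy:
  Base (financial-statement income): £181000
  Exemption: £47000 − 25% × (£181000 − £175000) = £47000 − £1500 = £45500
  Base: £181000 − £45500 = £135500
  £135500 × 25% = £33875

Standard income tax:
  £100000 × 8% = £8000
  £57000 × 20% = £11400
  £22000 × 32% = £7040
  → £26440
  Less research credit £7000 → £19440

£33875 > £19440, so the parallel minimum levy is the binding amount.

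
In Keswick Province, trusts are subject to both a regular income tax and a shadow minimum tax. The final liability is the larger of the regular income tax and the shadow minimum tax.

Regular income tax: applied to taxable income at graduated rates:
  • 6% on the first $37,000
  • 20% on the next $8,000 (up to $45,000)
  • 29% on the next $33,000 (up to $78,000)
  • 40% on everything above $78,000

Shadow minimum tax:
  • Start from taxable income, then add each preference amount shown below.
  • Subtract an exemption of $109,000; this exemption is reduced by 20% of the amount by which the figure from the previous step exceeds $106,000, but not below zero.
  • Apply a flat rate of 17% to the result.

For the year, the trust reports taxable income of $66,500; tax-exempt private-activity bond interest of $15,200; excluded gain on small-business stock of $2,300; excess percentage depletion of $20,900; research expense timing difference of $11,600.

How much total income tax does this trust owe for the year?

$10,055

Regular income tax:
  $37,000 × 6% = $2,220
  $8,000 × 20% = $1,600
  $21,500 × 29% = $6,235
  → $10,055

Shadow minimum tax:
  Adjusted income: $66,500 + $15,200 + $2,300 + $20,900 + $11,600 = $116,500
  Exemption: $109,000 − 20% × ($116,500 − $106,000) = $109,000 − $2,100 = $106,900
  Base: $116,500 − $106,900 = $9,600
  $9,600 × 17% = $1,632

$10,055 > $1,632, so the regular income tax governs.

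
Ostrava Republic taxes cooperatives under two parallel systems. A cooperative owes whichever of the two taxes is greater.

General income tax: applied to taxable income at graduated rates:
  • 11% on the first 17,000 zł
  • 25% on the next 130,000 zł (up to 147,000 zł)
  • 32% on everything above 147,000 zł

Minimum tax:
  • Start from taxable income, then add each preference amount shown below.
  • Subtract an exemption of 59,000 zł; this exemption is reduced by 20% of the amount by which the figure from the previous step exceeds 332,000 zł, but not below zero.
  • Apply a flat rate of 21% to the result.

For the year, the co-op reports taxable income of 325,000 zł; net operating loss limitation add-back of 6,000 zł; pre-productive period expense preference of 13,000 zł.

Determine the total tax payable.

91,330 zł

Minimum tax:
  Adjusted income: 325,000 zł + 6,000 zł + 13,000 zł = 344,000 zł
  Exemption: 59,000 zł − 20% × (344,000 zł − 332,000 zł) = 59,000 zł − 2,400 zł = 56,600 zł
  Base: 344,000 zł − 56,600 zł = 287,400 zł
  287,400 zł × 21% = 60,354 zł

General income tax:
  17,000 zł × 11% = 1,870 zł
  130,000 zł × 25% = 32,500 zł
  178,000 zł × 32% = 56,960 zł
  → 91,330 zł

91,330 zł > 60,354 zł, so the general income tax governs.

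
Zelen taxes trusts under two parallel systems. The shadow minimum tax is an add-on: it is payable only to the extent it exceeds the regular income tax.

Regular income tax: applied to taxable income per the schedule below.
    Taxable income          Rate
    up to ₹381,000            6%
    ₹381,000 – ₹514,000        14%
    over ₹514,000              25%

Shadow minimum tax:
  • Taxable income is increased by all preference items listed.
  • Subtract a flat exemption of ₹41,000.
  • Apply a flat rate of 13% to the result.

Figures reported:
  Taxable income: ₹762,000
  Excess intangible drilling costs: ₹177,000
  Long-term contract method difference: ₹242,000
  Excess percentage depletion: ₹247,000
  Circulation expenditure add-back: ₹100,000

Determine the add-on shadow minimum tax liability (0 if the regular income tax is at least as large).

Shadow minimum tax:
  Adjusted income: ₹762,000 + ₹177,000 + ₹242,000 + ₹247,000 + ₹100,000 = ₹1,528,000
  Less exemption ₹41,000 → base ₹1,487,000
  ₹1,487,000 × 13% = ₹193,310

Regular income tax:
  ₹381,000 × 6% = ₹22,860
  ₹133,000 × 14% = ₹18,620
  ₹248,000 × 25% = ₹62,000
  → ₹103,480

Excess of shadow minimum tax over regular income tax: ₹193,310 − ₹103,480 = ₹89,830.

₹89,830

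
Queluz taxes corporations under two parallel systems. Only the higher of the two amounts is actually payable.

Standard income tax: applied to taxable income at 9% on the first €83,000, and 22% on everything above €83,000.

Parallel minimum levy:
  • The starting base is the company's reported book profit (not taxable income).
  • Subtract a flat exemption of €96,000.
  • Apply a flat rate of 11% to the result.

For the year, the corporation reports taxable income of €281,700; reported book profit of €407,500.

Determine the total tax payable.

Standard income tax:
  €83,000 × 9% = €7,470
  €198,700 × 22% = €43,714
  → €51,184

Parallel minimum levy:
  Base (reported book profit): €407,500
  Less exemption €96,000 → base €311,500
  €311,500 × 11% = €34,265

€51,184 > €34,265, so the standard income tax governs.

€51,184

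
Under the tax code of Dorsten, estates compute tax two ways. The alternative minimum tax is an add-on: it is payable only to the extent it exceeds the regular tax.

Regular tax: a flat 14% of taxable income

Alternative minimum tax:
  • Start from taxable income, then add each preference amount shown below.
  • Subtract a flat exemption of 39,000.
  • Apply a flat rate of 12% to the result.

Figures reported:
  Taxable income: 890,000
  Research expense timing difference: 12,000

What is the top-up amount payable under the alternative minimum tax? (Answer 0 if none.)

0

Regular tax:
  890,000 × 14% = 124,600

Alternative minimum tax:
  Adjusted income: 890,000 + 12,000 = 902,000
  Less exemption 39,000 → base 863,000
  863,000 × 12% = 103,560

103,560 ≤ 124,600, so no add-on is due.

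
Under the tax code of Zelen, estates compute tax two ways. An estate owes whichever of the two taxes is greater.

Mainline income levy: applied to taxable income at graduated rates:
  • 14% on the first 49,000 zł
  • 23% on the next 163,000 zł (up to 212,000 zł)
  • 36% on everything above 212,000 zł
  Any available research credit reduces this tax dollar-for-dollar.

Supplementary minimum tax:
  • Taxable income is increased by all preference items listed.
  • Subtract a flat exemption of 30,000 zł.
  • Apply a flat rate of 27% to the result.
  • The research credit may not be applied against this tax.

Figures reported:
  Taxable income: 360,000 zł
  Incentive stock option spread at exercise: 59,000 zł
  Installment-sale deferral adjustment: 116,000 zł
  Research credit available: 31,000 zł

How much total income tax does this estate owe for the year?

136,350 zł

Mainline income levy:
  49,000 zł × 14% = 6,860 zł
  163,000 zł × 23% = 37,490 zł
  148,000 zł × 36% = 53,280 zł
  → 97,630 zł
  Less research credit 31,000 zł → 66,630 zł

Supplementary minimum tax:
  Adjusted income: 360,000 zł + 59,000 zł + 116,000 zł = 535,000 zł
  Less exemption 30,000 zł → base 505,000 zł
  505,000 zł × 27% = 136,350 zł

136,350 zł > 66,630 zł, so the supplementary minimum tax is the binding amount.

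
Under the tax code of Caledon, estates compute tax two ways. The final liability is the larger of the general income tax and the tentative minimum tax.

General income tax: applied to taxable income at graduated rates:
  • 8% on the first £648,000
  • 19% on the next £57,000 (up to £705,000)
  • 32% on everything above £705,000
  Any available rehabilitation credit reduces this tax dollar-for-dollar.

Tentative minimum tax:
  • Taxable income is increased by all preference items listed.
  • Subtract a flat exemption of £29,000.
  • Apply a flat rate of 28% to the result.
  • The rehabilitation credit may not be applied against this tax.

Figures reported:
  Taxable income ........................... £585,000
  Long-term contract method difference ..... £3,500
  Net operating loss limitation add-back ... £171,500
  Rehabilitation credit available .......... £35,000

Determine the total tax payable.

£204,680

General income tax:
  £585,000 × 8% = £46,800
  Less rehabilitation credit £35,000 → £11,800

Tentative minimum tax:
  Adjusted income: £585,000 + £3,500 + £171,500 = £760,000
  Less exemption £29,000 → base £731,000
  £731,000 × 28% = £204,680

£204,680 > £11,800, so the tentative minimum tax is the binding amount.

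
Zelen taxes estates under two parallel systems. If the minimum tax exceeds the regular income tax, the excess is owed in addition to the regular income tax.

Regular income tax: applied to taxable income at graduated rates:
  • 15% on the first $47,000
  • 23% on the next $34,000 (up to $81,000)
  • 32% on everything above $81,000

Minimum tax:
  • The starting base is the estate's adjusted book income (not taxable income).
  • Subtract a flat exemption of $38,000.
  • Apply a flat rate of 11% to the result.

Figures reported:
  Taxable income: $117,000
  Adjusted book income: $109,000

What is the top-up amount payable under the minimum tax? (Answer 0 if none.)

$0

Regular income tax:
  $47,000 × 15% = $7,050
  $34,000 × 23% = $7,820
  $36,000 × 32% = $11,520
  → $26,390

Minimum tax:
  Base (adjusted book income): $109,000
  Less exemption $38,000 → base $71,000
  $71,000 × 11% = $7,810

$7,810 ≤ $26,390, so no add-on is due.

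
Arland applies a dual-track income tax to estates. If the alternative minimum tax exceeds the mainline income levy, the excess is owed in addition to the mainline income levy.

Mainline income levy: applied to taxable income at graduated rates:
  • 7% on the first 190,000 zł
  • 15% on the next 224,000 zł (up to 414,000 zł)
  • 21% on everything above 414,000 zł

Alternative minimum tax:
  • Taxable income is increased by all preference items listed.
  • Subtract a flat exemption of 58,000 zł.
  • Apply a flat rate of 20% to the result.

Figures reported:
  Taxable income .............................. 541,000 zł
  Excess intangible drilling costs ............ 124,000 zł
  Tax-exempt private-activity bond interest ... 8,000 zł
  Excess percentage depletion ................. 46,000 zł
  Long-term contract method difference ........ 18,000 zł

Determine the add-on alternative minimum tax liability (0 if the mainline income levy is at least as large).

Alternative minimum tax:
  Adjusted income: 541,000 zł + 124,000 zł + 8,000 zł + 46,000 zł + 18,000 zł = 737,000 zł
  Less exemption 58,000 zł → base 679,000 zł
  679,000 zł × 20% = 135,800 zł

Mainline income levy:
  190,000 zł × 7% = 13,300 zł
  224,000 zł × 15% = 33,600 zł
  127,000 zł × 21% = 26,670 zł
  → 73,570 zł

Excess of alternative minimum tax over mainline income levy: 135,800 zł − 73,570 zł = 62,230 zł.

62,230 zł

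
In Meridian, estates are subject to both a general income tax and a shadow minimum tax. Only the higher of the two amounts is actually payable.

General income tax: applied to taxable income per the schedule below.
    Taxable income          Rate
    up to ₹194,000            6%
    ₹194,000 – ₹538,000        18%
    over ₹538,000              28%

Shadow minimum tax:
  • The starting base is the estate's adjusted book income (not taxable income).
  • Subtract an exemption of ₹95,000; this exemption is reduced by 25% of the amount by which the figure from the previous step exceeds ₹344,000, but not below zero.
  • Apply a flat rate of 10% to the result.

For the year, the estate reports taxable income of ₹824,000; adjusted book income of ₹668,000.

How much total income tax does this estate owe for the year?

₹153,640

General income tax:
  ₹194,000 × 6% = ₹11,640
  ₹344,000 × 18% = ₹61,920
  ₹286,000 × 28% = ₹80,080
  → ₹153,640

Shadow minimum tax:
  Base (adjusted book income): ₹668,000
  Exemption: ₹95,000 − 25% × (₹668,000 − ₹344,000) = ₹95,000 − ₹81,000 = ₹14,000
  Base: ₹668,000 − ₹14,000 = ₹654,000
  ₹654,000 × 10% = ₹65,400

₹153,640 > ₹65,400, so the general income tax governs.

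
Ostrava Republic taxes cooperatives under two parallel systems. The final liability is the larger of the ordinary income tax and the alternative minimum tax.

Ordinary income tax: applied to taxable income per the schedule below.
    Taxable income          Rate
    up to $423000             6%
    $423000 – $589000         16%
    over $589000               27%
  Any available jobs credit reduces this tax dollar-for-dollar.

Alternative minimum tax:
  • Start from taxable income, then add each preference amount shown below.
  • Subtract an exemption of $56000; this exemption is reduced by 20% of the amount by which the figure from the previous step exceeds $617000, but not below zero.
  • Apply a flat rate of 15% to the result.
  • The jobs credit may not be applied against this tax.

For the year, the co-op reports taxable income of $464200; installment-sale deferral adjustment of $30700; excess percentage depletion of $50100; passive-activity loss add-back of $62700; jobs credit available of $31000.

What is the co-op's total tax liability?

Alternative minimum tax:
  Adjusted income: $464200 + $30700 + $50100 + $62700 = $607700
  Exemption: $607700 ≤ $617000, so full $56000 applies
  Base: $607700 − $56000 = $551700
  $551700 × 15% = $82755

Ordinary income tax:
  $423000 × 6% = $25380
  $41200 × 16% = $6592
  → $31972
  Less jobs credit $31000 → $972

$82755 > $972, so the alternative minimum tax is the binding amount.

$82755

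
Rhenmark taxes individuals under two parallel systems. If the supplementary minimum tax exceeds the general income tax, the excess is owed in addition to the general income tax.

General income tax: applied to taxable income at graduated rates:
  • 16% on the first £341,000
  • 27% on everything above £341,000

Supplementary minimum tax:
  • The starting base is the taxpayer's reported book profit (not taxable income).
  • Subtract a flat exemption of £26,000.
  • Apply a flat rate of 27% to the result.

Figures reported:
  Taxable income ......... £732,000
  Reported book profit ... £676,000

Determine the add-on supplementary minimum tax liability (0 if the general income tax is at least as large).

Supplementary minimum tax:
  Base (reported book profit): £676,000
  Less exemption £26,000 → base £650,000
  £650,000 × 27% = £175,500

General income tax:
  £341,000 × 16% = £54,560
  £391,000 × 27% = £105,570
  → £160,130

Excess of supplementary minimum tax over general income tax: £175,500 − £160,130 = £15,370.

£15,370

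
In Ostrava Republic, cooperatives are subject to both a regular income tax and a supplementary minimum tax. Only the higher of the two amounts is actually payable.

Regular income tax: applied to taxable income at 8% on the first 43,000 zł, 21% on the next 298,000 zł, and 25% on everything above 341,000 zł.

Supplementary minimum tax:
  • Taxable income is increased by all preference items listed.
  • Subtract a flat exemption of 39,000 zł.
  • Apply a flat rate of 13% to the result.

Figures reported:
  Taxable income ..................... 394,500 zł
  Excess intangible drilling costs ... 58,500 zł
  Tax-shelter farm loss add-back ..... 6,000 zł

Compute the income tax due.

Supplementary minimum tax:
  Adjusted income: 394,500 zł + 58,500 zł + 6,000 zł = 459,000 zł
  Less exemption 39,000 zł → base 420,000 zł
  420,000 zł × 13% = 54,600 zł

Regular income tax:
  43,000 zł × 8% = 3,440 zł
  298,000 zł × 21% = 62,580 zł
  53,500 zł × 25% = 13,375 zł
  → 79,395 zł

79,395 zł > 54,600 zł, so the regular income tax governs.

79,395 zł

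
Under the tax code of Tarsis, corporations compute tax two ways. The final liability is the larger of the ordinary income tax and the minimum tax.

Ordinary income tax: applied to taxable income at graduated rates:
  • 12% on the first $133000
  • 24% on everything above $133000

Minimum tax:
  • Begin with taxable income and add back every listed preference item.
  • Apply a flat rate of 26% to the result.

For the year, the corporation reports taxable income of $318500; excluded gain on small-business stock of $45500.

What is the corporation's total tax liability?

$94640

Minimum tax:
  Adjusted income: $318500 + $45500 = $364000
  $364000 × 26% = $94640

Ordinary income tax:
  $133000 × 12% = $15960
  $185500 × 24% = $44520
  → $60480

$94640 > $60480, so the minimum tax is the binding amount.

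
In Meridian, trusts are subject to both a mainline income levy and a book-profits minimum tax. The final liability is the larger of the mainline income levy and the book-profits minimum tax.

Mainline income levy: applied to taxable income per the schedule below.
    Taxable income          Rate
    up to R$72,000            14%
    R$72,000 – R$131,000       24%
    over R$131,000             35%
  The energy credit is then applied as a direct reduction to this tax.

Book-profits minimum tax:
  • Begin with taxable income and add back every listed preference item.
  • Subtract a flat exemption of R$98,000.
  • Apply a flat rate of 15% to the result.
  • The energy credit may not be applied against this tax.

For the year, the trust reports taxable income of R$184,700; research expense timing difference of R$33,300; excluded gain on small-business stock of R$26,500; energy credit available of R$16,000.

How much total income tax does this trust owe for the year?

Book-profits minimum tax:
  Adjusted income: R$184,700 + R$33,300 + R$26,500 = R$244,500
  Less exemption R$98,000 → base R$146,500
  R$146,500 × 15% = R$21,975

Mainline income levy:
  R$72,000 × 14% = R$10,080
  R$59,000 × 24% = R$14,160
  R$53,700 × 35% = R$18,795
  → R$43,035
  Less energy credit R$16,000 → R$27,035

R$27,035 > R$21,975, so the mainline income levy governs.

R$27,035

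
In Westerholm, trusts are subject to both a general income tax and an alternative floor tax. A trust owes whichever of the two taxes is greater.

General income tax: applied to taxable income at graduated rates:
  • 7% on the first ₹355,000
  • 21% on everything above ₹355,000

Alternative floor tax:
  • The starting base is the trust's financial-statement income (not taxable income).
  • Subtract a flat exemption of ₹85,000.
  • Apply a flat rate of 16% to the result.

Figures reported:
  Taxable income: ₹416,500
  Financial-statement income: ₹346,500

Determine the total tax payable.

Alternative floor tax:
  Base (financial-statement income): ₹346,500
  Less exemption ₹85,000 → base ₹261,500
  ₹261,500 × 16% = ₹41,840

General income tax:
  ₹355,000 × 7% = ₹24,850
  ₹61,500 × 21% = ₹12,915
  → ₹37,765

₹41,840 > ₹37,765, so the alternative floor tax is the binding amount.

₹41,840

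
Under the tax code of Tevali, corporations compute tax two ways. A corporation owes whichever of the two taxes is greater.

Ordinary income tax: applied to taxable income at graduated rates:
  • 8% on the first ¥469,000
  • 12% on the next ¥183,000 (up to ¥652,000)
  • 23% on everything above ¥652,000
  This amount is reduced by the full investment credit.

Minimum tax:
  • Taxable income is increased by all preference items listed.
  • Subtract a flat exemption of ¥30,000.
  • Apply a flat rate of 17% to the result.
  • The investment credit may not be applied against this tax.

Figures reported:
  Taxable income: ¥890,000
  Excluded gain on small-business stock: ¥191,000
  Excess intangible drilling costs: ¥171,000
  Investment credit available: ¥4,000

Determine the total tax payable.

¥207,740

Ordinary income tax:
  ¥469,000 × 8% = ¥37,520
  ¥183,000 × 12% = ¥21,960
  ¥238,000 × 23% = ¥54,740
  → ¥114,220
  Less investment credit ¥4,000 → ¥110,220

Minimum tax:
  Adjusted income: ¥890,000 + ¥191,000 + ¥171,000 = ¥1,252,000
  Less exemption ¥30,000 → base ¥1,222,000
  ¥1,222,000 × 17% = ¥207,740

¥207,740 > ¥110,220, so the minimum tax is the binding amount.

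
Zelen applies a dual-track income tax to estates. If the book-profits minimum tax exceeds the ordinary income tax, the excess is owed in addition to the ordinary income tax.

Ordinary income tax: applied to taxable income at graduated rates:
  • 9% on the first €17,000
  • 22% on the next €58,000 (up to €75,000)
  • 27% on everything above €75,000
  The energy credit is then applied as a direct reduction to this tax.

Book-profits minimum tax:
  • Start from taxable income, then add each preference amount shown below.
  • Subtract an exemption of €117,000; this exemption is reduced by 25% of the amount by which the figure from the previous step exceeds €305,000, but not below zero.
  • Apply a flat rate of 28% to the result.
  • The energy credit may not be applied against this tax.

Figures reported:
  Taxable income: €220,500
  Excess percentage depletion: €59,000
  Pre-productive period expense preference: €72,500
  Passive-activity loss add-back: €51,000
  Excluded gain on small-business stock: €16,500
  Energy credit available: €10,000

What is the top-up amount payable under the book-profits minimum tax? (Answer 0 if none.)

€49,140

Book-profits minimum tax:
  Adjusted income: €220,500 + €59,000 + €72,500 + €51,000 + €16,500 = €419,500
  Exemption: €117,000 − 25% × (€419,500 − €305,000) = €117,000 − €28,625 = €88,375
  Base: €419,500 − €88,375 = €331,125
  €331,125 × 28% = €92,715

Ordinary income tax:
  €17,000 × 9% = €1,530
  €58,000 × 22% = €12,760
  €145,500 × 27% = €39,285
  → €53,575
  Less energy credit €10,000 → €43,575

Excess of book-profits minimum tax over ordinary income tax: €92,715 − €43,575 = €49,140.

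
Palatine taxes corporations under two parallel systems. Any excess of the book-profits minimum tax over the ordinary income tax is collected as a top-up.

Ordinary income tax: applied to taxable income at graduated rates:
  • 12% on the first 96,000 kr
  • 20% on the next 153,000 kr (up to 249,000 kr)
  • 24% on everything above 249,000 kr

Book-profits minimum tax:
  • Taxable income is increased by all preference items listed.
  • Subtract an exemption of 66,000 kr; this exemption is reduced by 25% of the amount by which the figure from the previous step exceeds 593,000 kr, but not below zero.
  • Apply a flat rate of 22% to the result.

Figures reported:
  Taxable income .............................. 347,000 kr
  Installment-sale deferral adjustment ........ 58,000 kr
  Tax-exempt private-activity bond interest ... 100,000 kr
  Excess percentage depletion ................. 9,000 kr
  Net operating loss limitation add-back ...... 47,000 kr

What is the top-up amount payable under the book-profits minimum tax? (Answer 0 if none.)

Ordinary income tax:
  96,000 kr × 12% = 11,520 kr
  153,000 kr × 20% = 30,600 kr
  98,000 kr × 24% = 23,520 kr
  → 65,640 kr

Book-profits minimum tax:
  Adjusted income: 347,000 kr + 58,000 kr + 100,000 kr + 9,000 kr + 47,000 kr = 561,000 kr
  Exemption: 561,000 kr ≤ 593,000 kr, so full 66,000 kr applies
  Base: 561,000 kr − 66,000 kr = 495,000 kr
  495,000 kr × 22% = 108,900 kr

Excess of book-profits minimum tax over ordinary income tax: 108,900 kr − 65,640 kr = 43,260 kr.

43,260 kr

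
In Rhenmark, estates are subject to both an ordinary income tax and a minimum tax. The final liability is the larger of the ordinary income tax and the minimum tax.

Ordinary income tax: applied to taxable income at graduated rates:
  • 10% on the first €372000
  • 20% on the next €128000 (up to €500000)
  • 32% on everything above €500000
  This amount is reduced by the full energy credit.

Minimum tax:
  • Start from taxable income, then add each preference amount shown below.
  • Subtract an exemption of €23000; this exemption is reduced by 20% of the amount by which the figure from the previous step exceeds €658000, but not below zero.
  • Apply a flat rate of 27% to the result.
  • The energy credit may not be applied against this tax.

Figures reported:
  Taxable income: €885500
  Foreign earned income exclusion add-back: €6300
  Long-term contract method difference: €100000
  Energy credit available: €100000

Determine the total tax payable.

Ordinary income tax:
  €372000 × 10% = €37200
  €128000 × 20% = €25600
  €385500 × 32% = €123360
  → €186160
  Less energy credit €100000 → €86160

Minimum tax:
  Adjusted income: €885500 + €6300 + €100000 = €991800
  Exemption: 20% × (€991800 − €658000) = €66760 ≥ €23000, so the exemption is fully phased out
  Base: €991800 − €0 = €991800
  €991800 × 27% = €267786

€267786 > €86160, so the minimum tax is the binding amount.

€267786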